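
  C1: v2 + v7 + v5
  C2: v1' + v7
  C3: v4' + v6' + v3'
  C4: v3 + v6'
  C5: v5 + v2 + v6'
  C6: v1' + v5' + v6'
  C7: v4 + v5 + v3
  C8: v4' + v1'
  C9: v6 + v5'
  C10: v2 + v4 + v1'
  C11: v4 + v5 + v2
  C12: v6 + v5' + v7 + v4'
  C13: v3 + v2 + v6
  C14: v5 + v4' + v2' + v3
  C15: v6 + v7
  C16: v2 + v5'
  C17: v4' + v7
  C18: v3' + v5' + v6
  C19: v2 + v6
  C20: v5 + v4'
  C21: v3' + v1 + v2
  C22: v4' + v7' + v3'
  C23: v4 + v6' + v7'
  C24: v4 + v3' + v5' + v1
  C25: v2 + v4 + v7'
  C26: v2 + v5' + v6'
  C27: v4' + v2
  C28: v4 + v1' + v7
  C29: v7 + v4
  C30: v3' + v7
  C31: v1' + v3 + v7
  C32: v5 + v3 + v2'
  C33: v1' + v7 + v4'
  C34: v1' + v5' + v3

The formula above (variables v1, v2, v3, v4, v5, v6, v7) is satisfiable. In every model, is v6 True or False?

Suppose v6 = 1.
The clause (v3) is unit, so v3 = 1.
The clause (v4') is unit, so v4 = 0.
The clause (v7') is unit, so v7 = 0.
But (v7) is also a unit clause — contradiction.
So every satisfying assignment has v6 = False.

False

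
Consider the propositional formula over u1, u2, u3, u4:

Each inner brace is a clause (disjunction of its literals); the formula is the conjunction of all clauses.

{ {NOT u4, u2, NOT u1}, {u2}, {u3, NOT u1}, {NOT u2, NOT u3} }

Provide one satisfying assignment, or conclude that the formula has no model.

u1 ↦ false; u2 ↦ true; u3 ↦ false; u4 ↦ true

From the singleton clause (u2), u2 = true.
From the singleton clause (NOT u3), u3 = false.
From the singleton clause (NOT u1), u1 = false.
Every clause is now satisfied; u4 is unconstrained.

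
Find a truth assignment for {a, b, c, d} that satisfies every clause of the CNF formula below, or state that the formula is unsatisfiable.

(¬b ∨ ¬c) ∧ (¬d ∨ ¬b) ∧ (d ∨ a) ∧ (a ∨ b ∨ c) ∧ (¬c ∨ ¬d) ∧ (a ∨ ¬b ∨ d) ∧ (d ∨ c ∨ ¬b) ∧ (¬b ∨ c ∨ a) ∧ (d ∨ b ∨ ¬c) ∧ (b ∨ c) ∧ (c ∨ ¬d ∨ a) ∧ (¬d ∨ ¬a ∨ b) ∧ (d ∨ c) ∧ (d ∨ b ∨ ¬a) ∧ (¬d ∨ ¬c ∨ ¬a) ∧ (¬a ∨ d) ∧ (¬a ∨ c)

UNSATISFIABLE

Branch on b: set b = False.
(c) alone gives c = True.
(¬d) alone gives d = False.
But (d) is also a unit clause — contradiction.
Backtrack on b: now try b = True.
(¬c) alone gives c = False.
(¬d) alone gives d = False.
But (d) is also a unit clause — contradiction.
Either choice for b ends in contradiction.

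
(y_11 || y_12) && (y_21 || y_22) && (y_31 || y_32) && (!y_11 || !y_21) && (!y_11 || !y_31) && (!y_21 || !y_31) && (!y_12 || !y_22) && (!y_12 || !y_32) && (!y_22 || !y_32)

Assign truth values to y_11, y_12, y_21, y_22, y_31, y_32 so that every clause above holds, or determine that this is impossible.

Branch on y_11: set y_11 = true.
(!y_21) alone gives y_21 = false.
(y_22) alone gives y_22 = true.
(!y_31) alone gives y_31 = false.
(y_32) alone gives y_32 = true.
That conflicts with the unit clause (!y_32).
Backtrack on y_11: now try y_11 = false.
(y_12) alone gives y_12 = true.
(!y_22) alone gives y_22 = false.
(y_21) alone gives y_21 = true.
(!y_31) alone gives y_31 = false.
(y_32) alone gives y_32 = true.
That conflicts with the unit clause (!y_32).
Neither y_11 = true nor y_11 = false works.

UNSATISFIABLE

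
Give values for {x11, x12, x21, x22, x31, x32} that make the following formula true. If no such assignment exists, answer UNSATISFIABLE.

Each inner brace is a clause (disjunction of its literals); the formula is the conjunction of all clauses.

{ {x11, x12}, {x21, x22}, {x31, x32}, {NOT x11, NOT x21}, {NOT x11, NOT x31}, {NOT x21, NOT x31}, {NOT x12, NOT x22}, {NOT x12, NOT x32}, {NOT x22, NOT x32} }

UNSATISFIABLE

Case x11 = true:
The clause (NOT x21) is unit, so x21 = false.
The clause (x22) is unit, so x22 = true.
The clause (NOT x31) is unit, so x31 = false.
The clause (x32) is unit, so x32 = true.
Now (NOT x32) is unsatisfied and unit — conflict.
Undo x11 and try x11 = false.
The clause (x12) is unit, so x12 = true.
The clause (NOT x22) is unit, so x22 = false.
The clause (x21) is unit, so x21 = true.
The clause (NOT x31) is unit, so x31 = false.
The clause (x32) is unit, so x32 = true.
Now (NOT x32) is unsatisfied and unit — conflict.
Both values of x11 lead to a conflict.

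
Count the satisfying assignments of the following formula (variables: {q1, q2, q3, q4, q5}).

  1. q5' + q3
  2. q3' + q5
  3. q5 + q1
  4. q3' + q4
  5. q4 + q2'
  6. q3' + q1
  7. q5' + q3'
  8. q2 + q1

3

There are 2^5 = 32 truth assignments over (q1, q2, q3, q4, q5).
Split on q2. With q2 = 1, the clauses containing q2 are satisfied and q2' drops from the rest; 1 of the 2^4 = 16 assignments to the other variables satisfy what remains.
With q2 = 0, by the same count on the reduced clause set, 2 assignments work.
(One model: q1=T, q2=F, q3=F, q4=F, q5=F.)
Total: 1 + 2 = 3.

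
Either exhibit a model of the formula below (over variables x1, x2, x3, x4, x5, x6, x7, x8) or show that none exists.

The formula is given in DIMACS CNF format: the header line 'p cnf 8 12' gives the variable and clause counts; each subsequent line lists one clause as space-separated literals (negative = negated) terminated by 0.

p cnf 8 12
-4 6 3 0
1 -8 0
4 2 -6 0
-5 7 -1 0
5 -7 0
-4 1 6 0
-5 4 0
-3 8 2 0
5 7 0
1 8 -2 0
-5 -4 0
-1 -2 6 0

UNSATISFIABLE

Try x1 = True.
Try x5 = False.
The clause (¬x7) is unit, so x7 = False.
That conflicts with the unit clause (x7).
Backtrack on x5: now try x5 = True.
The clause (x7) is unit, so x7 = True.
The clause (x4) is unit, so x4 = True.
That conflicts with the unit clause (¬x4).
Neither x5 = True nor x5 = False works.
Backtrack on x1: now try x1 = False.
The clause (¬x8) is unit, so x8 = False.
The clause (¬x2) is unit, so x2 = False.
The clause (¬x3) is unit, so x3 = False.
Try x4 = False.
The clause (¬x6) is unit, so x6 = False.
The clause (¬x5) is unit, so x5 = False.
The clause (¬x7) is unit, so x7 = False.
That conflicts with the unit clause (x7).
Backtrack on x4: now try x4 = True.
The clause (x6) is unit, so x6 = True.
The clause (¬x5) is unit, so x5 = False.
The clause (¬x7) is unit, so x7 = False.
That conflicts with the unit clause (x7).
Neither x4 = True nor x4 = False works.
Neither x1 = True nor x1 = False works.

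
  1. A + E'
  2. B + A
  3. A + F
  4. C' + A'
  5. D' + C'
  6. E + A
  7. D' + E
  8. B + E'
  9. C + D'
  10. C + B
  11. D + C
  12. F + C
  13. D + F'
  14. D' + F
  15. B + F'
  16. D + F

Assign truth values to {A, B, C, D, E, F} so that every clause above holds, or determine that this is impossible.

Case A = 1:
(C') alone gives C = 0.
(D') alone gives D = 0.
But (D) is also a unit clause — contradiction.
That branch fails; take A = 0 instead.
(E') alone gives E = 0.
But (E) is also a unit clause — contradiction.
Either choice for A ends in contradiction.

UNSATISFIABLE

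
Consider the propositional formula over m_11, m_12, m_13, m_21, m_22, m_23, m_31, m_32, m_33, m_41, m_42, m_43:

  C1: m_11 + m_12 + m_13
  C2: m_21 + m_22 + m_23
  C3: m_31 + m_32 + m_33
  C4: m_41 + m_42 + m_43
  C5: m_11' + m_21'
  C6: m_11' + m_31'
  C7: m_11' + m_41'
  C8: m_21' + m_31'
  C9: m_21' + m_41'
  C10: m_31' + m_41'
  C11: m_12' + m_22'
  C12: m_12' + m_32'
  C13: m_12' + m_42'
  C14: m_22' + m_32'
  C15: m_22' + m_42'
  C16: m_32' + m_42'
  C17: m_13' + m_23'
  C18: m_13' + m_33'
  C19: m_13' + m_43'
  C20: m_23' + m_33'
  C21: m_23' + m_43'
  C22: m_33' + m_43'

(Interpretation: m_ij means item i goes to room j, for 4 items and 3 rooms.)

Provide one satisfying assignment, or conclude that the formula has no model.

Suppose m_11 = 0.
Suppose m_12 = 1.
The clause (m_22') is unit, so m_22 = 0.
The clause (m_32') is unit, so m_32 = 0.
The clause (m_42') is unit, so m_42 = 0.
Suppose m_21 = 1.
The clause (m_31') is unit, so m_31 = 0.
The clause (m_33) is unit, so m_33 = 1.
The clause (m_41') is unit, so m_41 = 0.
The clause (m_43) is unit, so m_43 = 1.
Now (m_43') is unsatisfied and unit — conflict.
So m_21 must be the other value — set m_21 = 0.
The clause (m_23) is unit, so m_23 = 1.
The clause (m_13') is unit, so m_13 = 0.
The clause (m_33') is unit, so m_33 = 0.
The clause (m_31) is unit, so m_31 = 1.
The clause (m_41') is unit, so m_41 = 0.
The clause (m_43) is unit, so m_43 = 1.
Now (m_43') is unsatisfied and unit — conflict.
Both values of m_21 lead to a conflict.
So m_12 must be the other value — set m_12 = 0.
The clause (m_13) is unit, so m_13 = 1.
The clause (m_23') is unit, so m_23 = 0.
The clause (m_33') is unit, so m_33 = 0.
The clause (m_43') is unit, so m_43 = 0.
Suppose m_21 = 1.
The clause (m_31') is unit, so m_31 = 0.
The clause (m_32) is unit, so m_32 = 1.
The clause (m_41') is unit, so m_41 = 0.
The clause (m_42) is unit, so m_42 = 1.
Now (m_42') is unsatisfied and unit — conflict.
So m_21 must be the other value — set m_21 = 0.
The clause (m_22) is unit, so m_22 = 1.
The clause (m_32') is unit, so m_32 = 0.
The clause (m_31) is unit, so m_31 = 1.
The clause (m_41') is unit, so m_41 = 0.
The clause (m_42) is unit, so m_42 = 1.
Now (m_42') is unsatisfied and unit — conflict.
Both values of m_21 lead to a conflict.
Both values of m_12 lead to a conflict.
So m_11 must be the other value — set m_11 = 1.
The clause (m_21') is unit, so m_21 = 0.
The clause (m_31') is unit, so m_31 = 0.
The clause (m_41') is unit, so m_41 = 0.
Suppose m_22 = 1.
The clause (m_12') is unit, so m_12 = 0.
The clause (m_32') is unit, so m_32 = 0.
The clause (m_33) is unit, so m_33 = 1.
The clause (m_42') is unit, so m_42 = 0.
The clause (m_43) is unit, so m_43 = 1.
Now (m_43') is unsatisfied and unit — conflict.
So m_22 must be the other value — set m_22 = 0.
The clause (m_23) is unit, so m_23 = 1.
The clause (m_13') is unit, so m_13 = 0.
The clause (m_33') is unit, so m_33 = 0.
The clause (m_32) is unit, so m_32 = 1.
The clause (m_12') is unit, so m_12 = 0.
The clause (m_42') is unit, so m_42 = 0.
The clause (m_43) is unit, so m_43 = 1.
Now (m_43') is unsatisfied and unit — conflict.
Both values of m_22 lead to a conflict.
Both values of m_11 lead to a conflict.

UNSATISFIABLE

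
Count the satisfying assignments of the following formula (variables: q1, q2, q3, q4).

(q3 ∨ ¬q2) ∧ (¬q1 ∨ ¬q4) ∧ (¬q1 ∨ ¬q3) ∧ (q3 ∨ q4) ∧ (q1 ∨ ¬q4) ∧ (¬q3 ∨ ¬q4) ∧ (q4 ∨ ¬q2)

There are 2^4 = 16 truth assignments over (q1, q2, q3, q4).
Split on q2. With q2 = True, the clauses containing q2 are satisfied and ¬q2 drops from the rest; 0 of the 2^3 = 8 assignments to the other variables satisfy what remains.
With q2 = False, by the same count on the reduced clause set, 1 assignment works.
(One model: q1=F, q2=F, q3=T, q4=F.)
Total: 0 + 1 = 1.

1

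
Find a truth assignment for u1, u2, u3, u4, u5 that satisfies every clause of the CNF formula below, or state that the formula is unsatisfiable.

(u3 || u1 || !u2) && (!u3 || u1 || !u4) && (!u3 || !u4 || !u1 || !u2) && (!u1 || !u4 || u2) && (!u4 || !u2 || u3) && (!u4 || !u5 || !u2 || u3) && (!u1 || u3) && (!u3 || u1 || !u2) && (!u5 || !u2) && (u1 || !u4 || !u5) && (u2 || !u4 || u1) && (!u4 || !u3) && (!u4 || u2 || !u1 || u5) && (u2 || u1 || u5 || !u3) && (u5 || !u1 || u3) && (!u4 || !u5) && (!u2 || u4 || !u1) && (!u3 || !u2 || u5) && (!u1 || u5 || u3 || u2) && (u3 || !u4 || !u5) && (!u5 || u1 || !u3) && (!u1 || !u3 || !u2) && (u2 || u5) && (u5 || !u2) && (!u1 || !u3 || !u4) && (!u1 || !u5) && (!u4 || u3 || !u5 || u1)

Case u1 = false:
Case u3 = false:
(!u2) alone gives u2 = false.
(!u4) alone gives u4 = false.
(u5) alone gives u5 = true.
This assignment satisfies each clause.

u1 ↦ false; u2 ↦ false; u3 ↦ false; u4 ↦ false; u5 ↦ true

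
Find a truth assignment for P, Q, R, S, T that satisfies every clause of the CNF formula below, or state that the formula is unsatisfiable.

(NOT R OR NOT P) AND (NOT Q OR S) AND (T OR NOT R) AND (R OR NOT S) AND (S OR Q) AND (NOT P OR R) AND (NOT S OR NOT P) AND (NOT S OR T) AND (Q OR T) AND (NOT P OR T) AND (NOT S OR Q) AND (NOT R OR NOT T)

UNSATISFIABLE

Suppose R = false.
(NOT S) alone gives S = false.
(NOT Q) alone gives Q = false.
That conflicts with the unit clause (Q).
That branch fails; take R = true instead.
(NOT P) alone gives P = false.
(T) alone gives T = true.
That conflicts with the unit clause (NOT T).
Both values of R lead to a conflict.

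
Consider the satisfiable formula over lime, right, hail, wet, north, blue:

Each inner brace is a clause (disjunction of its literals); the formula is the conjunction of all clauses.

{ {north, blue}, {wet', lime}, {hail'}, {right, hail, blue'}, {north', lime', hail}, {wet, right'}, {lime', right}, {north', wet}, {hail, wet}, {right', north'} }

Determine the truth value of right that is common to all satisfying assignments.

True

Suppose right = 0.
(hail') alone gives hail = 0.
(blue') alone gives blue = 0.
(north) alone gives north = 1.
(lime') alone gives lime = 0.
(wet') alone gives wet = 0.
Now (wet) is unsatisfied and unit — conflict.
So every satisfying assignment has right = True.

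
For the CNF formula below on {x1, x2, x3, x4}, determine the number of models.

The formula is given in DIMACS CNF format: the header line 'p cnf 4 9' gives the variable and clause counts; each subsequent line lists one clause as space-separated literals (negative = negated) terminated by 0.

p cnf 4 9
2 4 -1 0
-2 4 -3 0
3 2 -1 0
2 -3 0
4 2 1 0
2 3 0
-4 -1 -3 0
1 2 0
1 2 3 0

There are 2^4 = 16 truth assignments over (x1, x2, x3, x4).
Split on x3. With x3 = True, the clauses containing x3 are satisfied and ¬x3 drops from the rest; 1 of the 2^3 = 8 assignments to the other variables satisfy what remains.
With x3 = False, by the same count on the reduced clause set, 4 assignments work.
(One model: x1=F, x2=T, x3=F, x4=F.)
Total: 1 + 4 = 5.

5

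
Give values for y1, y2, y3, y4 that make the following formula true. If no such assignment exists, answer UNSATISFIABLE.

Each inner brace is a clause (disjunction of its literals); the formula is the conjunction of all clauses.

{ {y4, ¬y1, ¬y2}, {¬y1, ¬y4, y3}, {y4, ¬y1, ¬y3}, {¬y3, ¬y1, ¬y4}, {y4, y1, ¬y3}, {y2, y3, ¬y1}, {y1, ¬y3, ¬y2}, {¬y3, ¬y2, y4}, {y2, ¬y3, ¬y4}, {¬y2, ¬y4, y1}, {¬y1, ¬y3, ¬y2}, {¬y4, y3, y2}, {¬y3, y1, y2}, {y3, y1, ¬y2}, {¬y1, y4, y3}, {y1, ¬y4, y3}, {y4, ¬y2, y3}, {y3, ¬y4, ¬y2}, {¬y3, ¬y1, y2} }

y1 ↦ False,  y2 ↦ False,  y3 ↦ False,  y4 ↦ False

Try y4 = False.
Try y1 = False.
(¬y3) alone gives y3 = False.
(¬y2) alone gives y2 = False.
All clauses are satisfied.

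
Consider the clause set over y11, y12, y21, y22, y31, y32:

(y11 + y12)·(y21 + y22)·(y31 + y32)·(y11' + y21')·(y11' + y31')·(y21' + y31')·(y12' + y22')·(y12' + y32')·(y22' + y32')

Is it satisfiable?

Unsatisfiable

Try y11 = 1.
The clause (y21') is unit, so y21 = 0.
The clause (y22) is unit, so y22 = 1.
The clause (y31') is unit, so y31 = 0.
The clause (y32) is unit, so y32 = 1.
That conflicts with the unit clause (y32').
Backtrack on y11: now try y11 = 0.
The clause (y12) is unit, so y12 = 1.
The clause (y22') is unit, so y22 = 0.
The clause (y21) is unit, so y21 = 1.
The clause (y31') is unit, so y31 = 0.
The clause (y32) is unit, so y32 = 1.
That conflicts with the unit clause (y32').
Neither y11 = 1 nor y11 = 0 works.
No assignment satisfies every clause.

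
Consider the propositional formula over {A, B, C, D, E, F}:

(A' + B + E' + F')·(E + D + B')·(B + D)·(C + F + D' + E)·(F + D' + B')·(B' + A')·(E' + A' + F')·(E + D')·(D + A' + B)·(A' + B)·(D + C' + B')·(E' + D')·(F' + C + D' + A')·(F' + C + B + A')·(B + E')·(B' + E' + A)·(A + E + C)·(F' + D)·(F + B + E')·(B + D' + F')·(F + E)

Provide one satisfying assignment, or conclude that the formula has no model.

Try B = 1.
The clause (A') is unit, so A = 0.
The clause (E') is unit, so E = 0.
The clause (D) is unit, so D = 1.
But (D') is also a unit clause — contradiction.
Backtrack on B: now try B = 0.
The clause (D) is unit, so D = 1.
The clause (E) is unit, so E = 1.
But (E') is also a unit clause — contradiction.
Either choice for B ends in contradiction.

UNSATISFIABLE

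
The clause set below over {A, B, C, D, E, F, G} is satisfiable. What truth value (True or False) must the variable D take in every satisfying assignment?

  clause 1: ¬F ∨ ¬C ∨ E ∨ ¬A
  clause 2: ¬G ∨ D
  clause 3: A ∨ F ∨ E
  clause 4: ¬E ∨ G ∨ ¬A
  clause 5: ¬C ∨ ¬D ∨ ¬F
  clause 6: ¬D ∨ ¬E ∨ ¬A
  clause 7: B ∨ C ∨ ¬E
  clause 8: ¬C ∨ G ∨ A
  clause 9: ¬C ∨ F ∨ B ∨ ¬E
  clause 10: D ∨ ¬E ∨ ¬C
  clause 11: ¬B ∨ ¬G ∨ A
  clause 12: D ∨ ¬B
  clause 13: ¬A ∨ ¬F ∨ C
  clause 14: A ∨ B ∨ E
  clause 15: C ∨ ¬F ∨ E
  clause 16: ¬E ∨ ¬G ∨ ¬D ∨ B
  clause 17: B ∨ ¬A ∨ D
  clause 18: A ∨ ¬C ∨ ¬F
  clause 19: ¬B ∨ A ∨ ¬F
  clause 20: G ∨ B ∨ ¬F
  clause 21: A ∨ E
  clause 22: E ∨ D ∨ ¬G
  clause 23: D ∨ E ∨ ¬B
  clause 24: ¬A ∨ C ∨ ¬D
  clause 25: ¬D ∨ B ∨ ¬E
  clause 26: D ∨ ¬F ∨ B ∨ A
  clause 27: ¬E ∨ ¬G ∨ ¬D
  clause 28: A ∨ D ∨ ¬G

Suppose D = False.
(¬G) alone gives G = False.
(¬B) alone gives B = False.
(¬A) alone gives A = False.
(¬C) alone gives C = False.
(¬E) alone gives E = False.
But (E) is also a unit clause — contradiction.
So every satisfying assignment has D = True.

True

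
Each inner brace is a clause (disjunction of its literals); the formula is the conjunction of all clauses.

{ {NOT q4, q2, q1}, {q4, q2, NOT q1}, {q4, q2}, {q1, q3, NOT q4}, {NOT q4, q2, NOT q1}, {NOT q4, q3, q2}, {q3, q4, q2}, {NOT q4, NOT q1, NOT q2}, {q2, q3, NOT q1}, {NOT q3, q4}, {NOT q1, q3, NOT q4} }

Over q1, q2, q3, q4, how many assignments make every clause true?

3

There are 2^4 = 16 truth assignments over (q1, q2, q3, q4).
Split on q4. With q4 = true, the clauses containing q4 are satisfied and NOT q4 drops from the rest; 1 of the 2^3 = 8 assignments to the other variables satisfy what remains.
With q4 = false, by the same count on the reduced clause set, 2 assignments work.
(One model: q1=F, q2=T, q3=F, q4=F.)
Total: 1 + 2 = 3.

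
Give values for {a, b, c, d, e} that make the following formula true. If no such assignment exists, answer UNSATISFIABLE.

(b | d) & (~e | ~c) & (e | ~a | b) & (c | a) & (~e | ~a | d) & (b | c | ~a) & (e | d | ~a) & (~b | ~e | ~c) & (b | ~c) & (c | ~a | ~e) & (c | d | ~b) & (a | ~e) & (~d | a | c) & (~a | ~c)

a=1; b=1; c=0; d=1; e=0

Case b = 1:
Case e = 0:
Case c = 0:
The clause (a) is unit, so a = 1.
The clause (d) is unit, so d = 1.
This assignment satisfies each clause.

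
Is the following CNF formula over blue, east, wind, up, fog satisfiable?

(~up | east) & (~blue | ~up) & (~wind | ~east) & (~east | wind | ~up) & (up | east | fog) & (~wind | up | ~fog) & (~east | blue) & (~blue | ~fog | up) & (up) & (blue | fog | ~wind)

The clause (up) is unit, so up = 1.
The clause (east) is unit, so east = 1.
The clause (~blue) is unit, so blue = 0.
But (blue) is also a unit clause — contradiction.
No assignment satisfies every clause.

Unsatisfiable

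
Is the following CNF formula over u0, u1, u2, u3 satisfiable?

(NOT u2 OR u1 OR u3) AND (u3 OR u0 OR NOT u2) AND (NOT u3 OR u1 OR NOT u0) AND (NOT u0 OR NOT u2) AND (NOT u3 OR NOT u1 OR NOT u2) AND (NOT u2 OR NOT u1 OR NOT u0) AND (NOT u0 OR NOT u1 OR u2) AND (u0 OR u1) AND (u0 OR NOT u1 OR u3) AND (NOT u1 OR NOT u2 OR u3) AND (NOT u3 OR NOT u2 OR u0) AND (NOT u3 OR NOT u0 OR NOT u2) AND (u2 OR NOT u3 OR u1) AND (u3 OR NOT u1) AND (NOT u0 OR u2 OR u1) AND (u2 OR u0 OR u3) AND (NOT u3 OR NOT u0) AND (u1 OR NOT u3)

Yes

Suppose u0 = false.
(u1) alone gives u1 = true.
(u3) alone gives u3 = true.
(NOT u2) alone gives u2 = false.
Every clause now holds.
A satisfying assignment: u0 ↦ false; u1 ↦ true; u2 ↦ false; u3 ↦ true.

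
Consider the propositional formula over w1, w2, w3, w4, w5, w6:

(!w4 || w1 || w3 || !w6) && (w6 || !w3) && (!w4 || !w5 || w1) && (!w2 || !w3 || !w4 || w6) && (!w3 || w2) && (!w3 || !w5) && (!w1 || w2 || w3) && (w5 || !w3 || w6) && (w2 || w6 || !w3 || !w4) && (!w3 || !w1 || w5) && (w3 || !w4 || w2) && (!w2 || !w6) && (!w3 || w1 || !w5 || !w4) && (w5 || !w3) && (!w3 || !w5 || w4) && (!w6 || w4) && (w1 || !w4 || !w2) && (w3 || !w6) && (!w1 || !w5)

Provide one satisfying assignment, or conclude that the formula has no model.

w1: false, w2: false, w3: false, w4: false, w5: true, w6: false

Suppose w6 = false.
(!w3) alone gives w3 = false.
Suppose w1 = false.
Suppose w4 = false.
All clauses hold; w2, w5 can take either value.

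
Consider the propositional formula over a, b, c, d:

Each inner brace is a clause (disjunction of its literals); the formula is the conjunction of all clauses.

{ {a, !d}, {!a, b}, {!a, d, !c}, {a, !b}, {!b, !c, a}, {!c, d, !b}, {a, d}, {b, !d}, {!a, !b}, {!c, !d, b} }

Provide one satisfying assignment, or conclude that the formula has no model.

UNSATISFIABLE

Suppose a = true.
Unit clause (b) forces b = true.
That conflicts with the unit clause (!b).
That branch fails; take a = false instead.
Unit clause (!d) forces d = false.
That conflicts with the unit clause (d).
Either choice for a ends in contradiction.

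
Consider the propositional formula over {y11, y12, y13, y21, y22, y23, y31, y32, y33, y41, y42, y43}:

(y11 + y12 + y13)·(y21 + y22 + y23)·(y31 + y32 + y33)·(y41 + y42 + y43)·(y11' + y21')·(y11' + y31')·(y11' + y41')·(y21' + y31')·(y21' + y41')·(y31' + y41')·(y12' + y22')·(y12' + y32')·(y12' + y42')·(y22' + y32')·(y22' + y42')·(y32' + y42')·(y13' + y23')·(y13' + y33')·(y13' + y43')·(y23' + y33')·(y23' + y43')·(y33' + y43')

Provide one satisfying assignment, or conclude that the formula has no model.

UNSATISFIABLE

Branch on y11: set y11 = 0.
Branch on y12: set y12 = 1.
Unit clause (y22') forces y22 = 0.
Unit clause (y32') forces y32 = 0.
Unit clause (y42') forces y42 = 0.
Branch on y21: set y21 = 1.
Unit clause (y31') forces y31 = 0.
Unit clause (y33) forces y33 = 1.
Unit clause (y41') forces y41 = 0.
Unit clause (y43) forces y43 = 1.
That conflicts with the unit clause (y43').
So y21 must be the other value — set y21 = 0.
Unit clause (y23) forces y23 = 1.
Unit clause (y13') forces y13 = 0.
Unit clause (y33') forces y33 = 0.
Unit clause (y31) forces y31 = 1.
Unit clause (y41') forces y41 = 0.
Unit clause (y43) forces y43 = 1.
That conflicts with the unit clause (y43').
Neither y21 = 1 nor y21 = 0 works.
So y12 must be the other value — set y12 = 0.
Unit clause (y13) forces y13 = 1.
Unit clause (y23') forces y23 = 0.
Unit clause (y33') forces y33 = 0.
Unit clause (y43') forces y43 = 0.
Branch on y21: set y21 = 1.
Unit clause (y31') forces y31 = 0.
Unit clause (y32) forces y32 = 1.
Unit clause (y41') forces y41 = 0.
Unit clause (y42) forces y42 = 1.
That conflicts with the unit clause (y42').
So y21 must be the other value — set y21 = 0.
Unit clause (y22) forces y22 = 1.
Unit clause (y32') forces y32 = 0.
Unit clause (y31) forces y31 = 1.
Unit clause (y41') forces y41 = 0.
Unit clause (y42) forces y42 = 1.
That conflicts with the unit clause (y42').
Neither y21 = 1 nor y21 = 0 works.
Neither y12 = 1 nor y12 = 0 works.
So y11 must be the other value — set y11 = 1.
Unit clause (y21') forces y21 = 0.
Unit clause (y31') forces y31 = 0.
Unit clause (y41') forces y41 = 0.
Branch on y22: set y22 = 1.
Unit clause (y12') forces y12 = 0.
Unit clause (y32') forces y32 = 0.
Unit clause (y33) forces y33 = 1.
Unit clause (y42') forces y42 = 0.
Unit clause (y43) forces y43 = 1.
That conflicts with the unit clause (y43').
So y22 must be the other value — set y22 = 0.
Unit clause (y23) forces y23 = 1.
Unit clause (y13') forces y13 = 0.
Unit clause (y33') forces y33 = 0.
Unit clause (y32) forces y32 = 1.
Unit clause (y12') forces y12 = 0.
Unit clause (y42') forces y42 = 0.
Unit clause (y43) forces y43 = 1.
That conflicts with the unit clause (y43').
Neither y22 = 1 nor y22 = 0 works.
Neither y11 = 1 nor y11 = 0 works.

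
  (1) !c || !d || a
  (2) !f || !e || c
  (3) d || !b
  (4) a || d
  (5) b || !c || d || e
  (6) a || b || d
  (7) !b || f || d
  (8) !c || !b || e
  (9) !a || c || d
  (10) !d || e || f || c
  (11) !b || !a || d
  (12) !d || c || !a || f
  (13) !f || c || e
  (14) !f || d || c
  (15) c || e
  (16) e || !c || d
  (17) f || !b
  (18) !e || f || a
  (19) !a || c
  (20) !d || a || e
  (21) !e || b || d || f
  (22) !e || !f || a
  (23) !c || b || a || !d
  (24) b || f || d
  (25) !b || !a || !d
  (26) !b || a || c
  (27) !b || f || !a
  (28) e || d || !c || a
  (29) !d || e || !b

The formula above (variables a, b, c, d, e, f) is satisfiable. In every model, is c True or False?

Suppose c = false.
(e) alone gives e = true.
(!f) alone gives f = false.
(!b) alone gives b = false.
(a) alone gives a = true.
Now (!a) is unsatisfied and unit — conflict.
So every satisfying assignment has c = True.

True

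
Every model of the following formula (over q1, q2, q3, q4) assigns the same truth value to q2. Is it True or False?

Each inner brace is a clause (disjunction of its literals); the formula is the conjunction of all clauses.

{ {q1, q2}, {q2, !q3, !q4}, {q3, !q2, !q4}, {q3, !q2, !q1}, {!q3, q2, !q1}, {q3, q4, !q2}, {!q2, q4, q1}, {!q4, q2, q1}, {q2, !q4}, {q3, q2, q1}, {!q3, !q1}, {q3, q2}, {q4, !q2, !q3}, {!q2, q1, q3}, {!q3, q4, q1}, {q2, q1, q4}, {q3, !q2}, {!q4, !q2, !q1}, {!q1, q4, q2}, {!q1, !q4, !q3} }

Suppose q2 = false.
The clause (q1) is unit, so q1 = true.
The clause (!q3) is unit, so q3 = false.
Now (q3) is unsatisfied and unit — conflict.
So every satisfying assignment has q2 = True.

True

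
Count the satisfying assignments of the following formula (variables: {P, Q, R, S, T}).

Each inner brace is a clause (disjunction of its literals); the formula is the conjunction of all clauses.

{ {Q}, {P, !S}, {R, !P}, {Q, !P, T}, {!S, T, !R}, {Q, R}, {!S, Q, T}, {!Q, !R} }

2

There are 2^5 = 32 truth assignments over (P, Q, R, S, T).
Split on T. With T = true, the clauses containing T are satisfied and !T drops from the rest; 1 of the 2^4 = 16 assignments to the other variables satisfy what remains.
With T = false, by the same count on the reduced clause set, 1 assignment works.
(One model: P=F, Q=T, R=F, S=F, T=F.)
Total: 1 + 1 = 2.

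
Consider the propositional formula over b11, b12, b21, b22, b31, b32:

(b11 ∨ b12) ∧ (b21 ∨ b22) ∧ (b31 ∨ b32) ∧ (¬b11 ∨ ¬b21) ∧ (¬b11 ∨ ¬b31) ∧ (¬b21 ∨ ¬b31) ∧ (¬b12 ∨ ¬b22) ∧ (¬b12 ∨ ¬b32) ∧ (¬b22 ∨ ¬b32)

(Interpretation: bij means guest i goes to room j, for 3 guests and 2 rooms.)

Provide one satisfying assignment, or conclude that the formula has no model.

Branch on b11: set b11 = True.
From the singleton clause (¬b21), b21 = False.
From the singleton clause (b22), b22 = True.
From the singleton clause (¬b31), b31 = False.
From the singleton clause (b32), b32 = True.
That conflicts with the unit clause (¬b32).
Backtrack on b11: now try b11 = False.
From the singleton clause (b12), b12 = True.
From the singleton clause (¬b22), b22 = False.
From the singleton clause (b21), b21 = True.
From the singleton clause (¬b31), b31 = False.
From the singleton clause (b32), b32 = True.
That conflicts with the unit clause (¬b32).
Both values of b11 lead to a conflict.

UNSATISFIABLE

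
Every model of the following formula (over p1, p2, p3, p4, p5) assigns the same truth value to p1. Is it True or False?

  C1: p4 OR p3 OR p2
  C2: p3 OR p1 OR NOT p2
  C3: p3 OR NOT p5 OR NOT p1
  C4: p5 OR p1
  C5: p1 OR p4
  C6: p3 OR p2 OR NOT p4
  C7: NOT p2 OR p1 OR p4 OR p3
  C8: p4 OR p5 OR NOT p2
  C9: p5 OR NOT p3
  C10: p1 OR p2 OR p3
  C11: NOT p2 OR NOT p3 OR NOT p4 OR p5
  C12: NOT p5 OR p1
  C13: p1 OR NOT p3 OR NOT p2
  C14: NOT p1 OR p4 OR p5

True

Suppose p1 = false.
From the singleton clause (p5), p5 = true.
But (NOT p5) is also a unit clause — contradiction.
So every satisfying assignment has p1 = True.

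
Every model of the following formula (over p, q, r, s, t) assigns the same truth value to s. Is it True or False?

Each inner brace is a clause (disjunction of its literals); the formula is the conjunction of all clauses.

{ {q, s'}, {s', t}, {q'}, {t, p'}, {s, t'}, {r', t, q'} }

False

Suppose s = 1.
(q) alone gives q = 1.
Now (q') is unsatisfied and unit — conflict.
So every satisfying assignment has s = False.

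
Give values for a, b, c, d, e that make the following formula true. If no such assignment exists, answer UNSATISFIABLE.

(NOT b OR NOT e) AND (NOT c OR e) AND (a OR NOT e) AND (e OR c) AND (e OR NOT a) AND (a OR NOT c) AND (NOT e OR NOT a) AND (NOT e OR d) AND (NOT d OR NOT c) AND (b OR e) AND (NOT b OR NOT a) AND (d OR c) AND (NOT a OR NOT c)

UNSATISFIABLE

Suppose b = false.
(e) alone gives e = true.
(a) alone gives a = true.
That conflicts with the unit clause (NOT a).
Backtrack on b: now try b = true.
(NOT e) alone gives e = false.
(NOT c) alone gives c = false.
That conflicts with the unit clause (c).
Either choice for b ends in contradiction.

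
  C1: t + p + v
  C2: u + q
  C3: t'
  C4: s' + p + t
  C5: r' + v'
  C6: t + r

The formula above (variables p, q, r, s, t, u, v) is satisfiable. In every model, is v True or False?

False

Suppose v = 1.
Unit clause (t') forces t = 0.
Unit clause (r') forces r = 0.
But (r) is also a unit clause — contradiction.
So every satisfying assignment has v = False.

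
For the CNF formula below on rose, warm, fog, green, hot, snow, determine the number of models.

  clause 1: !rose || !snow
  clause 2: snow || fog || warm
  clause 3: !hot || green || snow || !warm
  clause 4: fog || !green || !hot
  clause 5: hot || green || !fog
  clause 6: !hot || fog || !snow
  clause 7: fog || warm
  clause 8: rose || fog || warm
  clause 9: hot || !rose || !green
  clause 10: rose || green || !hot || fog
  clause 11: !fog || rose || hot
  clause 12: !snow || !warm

There are 2^6 = 64 truth assignments over (rose, warm, fog, green, hot, snow).
Split on rose. With rose = true, the clauses containing rose are satisfied and !rose drops from the rest; 4 of the 2^5 = 32 assignments to the other variables satisfy what remains.
With rose = false, by the same count on the reduced clause set, 7 assignments work.
(One model: rose=F, warm=F, fog=T, green=F, hot=T, snow=F.)
Total: 4 + 7 = 11.

11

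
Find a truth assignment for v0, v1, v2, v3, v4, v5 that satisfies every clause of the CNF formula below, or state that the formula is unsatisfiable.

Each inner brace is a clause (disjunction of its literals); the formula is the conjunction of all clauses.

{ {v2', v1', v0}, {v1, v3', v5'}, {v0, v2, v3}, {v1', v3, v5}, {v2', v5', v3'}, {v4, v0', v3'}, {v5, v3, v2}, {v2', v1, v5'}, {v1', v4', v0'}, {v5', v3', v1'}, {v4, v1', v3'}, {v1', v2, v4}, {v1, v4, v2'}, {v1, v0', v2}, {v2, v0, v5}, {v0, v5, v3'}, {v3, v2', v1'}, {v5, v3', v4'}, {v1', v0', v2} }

Try v2 = 1.
Try v1 = 0.
The clause (v5') is unit, so v5 = 0.
The clause (v4) is unit, so v4 = 1.
The clause (v3') is unit, so v3 = 0.
Every clause is now satisfied; v0 is unconstrained.

v0=1,  v1=0,  v2=1,  v3=0,  v4=1,  v5=0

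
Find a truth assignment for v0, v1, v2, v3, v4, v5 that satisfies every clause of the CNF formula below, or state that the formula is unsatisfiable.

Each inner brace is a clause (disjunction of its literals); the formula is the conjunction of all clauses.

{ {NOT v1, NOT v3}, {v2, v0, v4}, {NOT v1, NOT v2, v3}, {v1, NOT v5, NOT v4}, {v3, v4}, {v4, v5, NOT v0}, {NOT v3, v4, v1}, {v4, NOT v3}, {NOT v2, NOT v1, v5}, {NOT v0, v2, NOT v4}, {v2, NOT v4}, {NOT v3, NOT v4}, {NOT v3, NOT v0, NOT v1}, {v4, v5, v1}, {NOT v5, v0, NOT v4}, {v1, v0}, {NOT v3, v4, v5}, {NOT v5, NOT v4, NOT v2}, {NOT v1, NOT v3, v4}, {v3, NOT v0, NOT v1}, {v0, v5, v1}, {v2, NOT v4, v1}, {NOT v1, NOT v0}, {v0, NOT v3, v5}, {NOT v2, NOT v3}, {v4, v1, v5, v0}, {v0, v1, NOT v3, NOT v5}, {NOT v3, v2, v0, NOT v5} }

Branch on v1: set v1 = false.
Unit clause (v0) forces v0 = true.
Branch on v5: set v5 = false.
Unit clause (v4) forces v4 = true.
Unit clause (v2) forces v2 = true.
Unit clause (NOT v3) forces v3 = false.
Every clause now holds.

v0=true,  v1=false,  v2=true,  v3=false,  v4=true,  v5=false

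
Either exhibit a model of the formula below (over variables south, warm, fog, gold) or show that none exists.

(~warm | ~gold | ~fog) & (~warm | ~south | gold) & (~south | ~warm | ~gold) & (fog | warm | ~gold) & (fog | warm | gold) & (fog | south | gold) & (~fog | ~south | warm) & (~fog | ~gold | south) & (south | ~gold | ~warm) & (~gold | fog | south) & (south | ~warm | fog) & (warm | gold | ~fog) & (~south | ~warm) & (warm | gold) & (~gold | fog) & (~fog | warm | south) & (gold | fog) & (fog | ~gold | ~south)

south=0; warm=1; fog=1; gold=0

Try south = 0.
Try fog = 1.
From the singleton clause (~gold), gold = 0.
From the singleton clause (warm), warm = 1.
All clauses are satisfied.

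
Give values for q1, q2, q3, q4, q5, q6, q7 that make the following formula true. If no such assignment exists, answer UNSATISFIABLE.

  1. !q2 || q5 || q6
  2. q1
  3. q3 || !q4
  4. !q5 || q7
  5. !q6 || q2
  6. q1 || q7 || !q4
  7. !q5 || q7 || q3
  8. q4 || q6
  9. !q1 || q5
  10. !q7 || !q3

q1 ↦ true; q2 ↦ true; q3 ↦ false; q4 ↦ false; q5 ↦ true; q6 ↦ true; q7 ↦ true

From the singleton clause (q1), q1 = true.
From the singleton clause (q5), q5 = true.
From the singleton clause (q7), q7 = true.
From the singleton clause (!q3), q3 = false.
From the singleton clause (!q4), q4 = false.
From the singleton clause (q6), q6 = true.
From the singleton clause (q2), q2 = true.
Every clause now holds.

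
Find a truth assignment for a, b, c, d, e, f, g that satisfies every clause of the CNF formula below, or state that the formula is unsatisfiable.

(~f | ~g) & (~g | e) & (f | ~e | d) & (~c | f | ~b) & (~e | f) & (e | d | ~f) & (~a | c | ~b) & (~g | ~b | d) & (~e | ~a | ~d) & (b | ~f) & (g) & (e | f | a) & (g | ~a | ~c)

The clause (g) is unit, so g = 1.
The clause (~f) is unit, so f = 0.
The clause (e) is unit, so e = 1.
But (~e) is also a unit clause — contradiction.

UNSATISFIABLE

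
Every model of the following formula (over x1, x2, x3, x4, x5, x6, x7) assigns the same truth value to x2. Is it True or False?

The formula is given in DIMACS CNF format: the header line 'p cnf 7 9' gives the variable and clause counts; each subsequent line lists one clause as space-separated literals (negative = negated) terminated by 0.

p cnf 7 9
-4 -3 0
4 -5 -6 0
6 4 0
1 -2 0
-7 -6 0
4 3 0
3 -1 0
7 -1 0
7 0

False

Suppose x2 = True.
The clause (x1) is unit, so x1 = True.
The clause (x3) is unit, so x3 = True.
The clause (¬x4) is unit, so x4 = False.
The clause (x6) is unit, so x6 = True.
The clause (¬x5) is unit, so x5 = False.
The clause (¬x7) is unit, so x7 = False.
But (x7) is also a unit clause — contradiction.
So every satisfying assignment has x2 = False.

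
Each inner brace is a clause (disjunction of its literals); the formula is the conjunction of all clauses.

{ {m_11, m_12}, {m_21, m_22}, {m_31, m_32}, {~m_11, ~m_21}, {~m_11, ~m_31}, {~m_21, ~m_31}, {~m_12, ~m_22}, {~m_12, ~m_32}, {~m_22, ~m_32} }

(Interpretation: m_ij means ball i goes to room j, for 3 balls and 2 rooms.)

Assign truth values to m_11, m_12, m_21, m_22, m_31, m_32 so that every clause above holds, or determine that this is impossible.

Try m_11 = 1.
The clause (~m_21) is unit, so m_21 = 0.
The clause (m_22) is unit, so m_22 = 1.
The clause (~m_31) is unit, so m_31 = 0.
The clause (m_32) is unit, so m_32 = 1.
Now (~m_32) is unsatisfied and unit — conflict.
So m_11 must be the other value — set m_11 = 0.
The clause (m_12) is unit, so m_12 = 1.
The clause (~m_22) is unit, so m_22 = 0.
The clause (m_21) is unit, so m_21 = 1.
The clause (~m_31) is unit, so m_31 = 0.
The clause (m_32) is unit, so m_32 = 1.
Now (~m_32) is unsatisfied and unit — conflict.
Neither m_11 = 1 nor m_11 = 0 works.

UNSATISFIABLE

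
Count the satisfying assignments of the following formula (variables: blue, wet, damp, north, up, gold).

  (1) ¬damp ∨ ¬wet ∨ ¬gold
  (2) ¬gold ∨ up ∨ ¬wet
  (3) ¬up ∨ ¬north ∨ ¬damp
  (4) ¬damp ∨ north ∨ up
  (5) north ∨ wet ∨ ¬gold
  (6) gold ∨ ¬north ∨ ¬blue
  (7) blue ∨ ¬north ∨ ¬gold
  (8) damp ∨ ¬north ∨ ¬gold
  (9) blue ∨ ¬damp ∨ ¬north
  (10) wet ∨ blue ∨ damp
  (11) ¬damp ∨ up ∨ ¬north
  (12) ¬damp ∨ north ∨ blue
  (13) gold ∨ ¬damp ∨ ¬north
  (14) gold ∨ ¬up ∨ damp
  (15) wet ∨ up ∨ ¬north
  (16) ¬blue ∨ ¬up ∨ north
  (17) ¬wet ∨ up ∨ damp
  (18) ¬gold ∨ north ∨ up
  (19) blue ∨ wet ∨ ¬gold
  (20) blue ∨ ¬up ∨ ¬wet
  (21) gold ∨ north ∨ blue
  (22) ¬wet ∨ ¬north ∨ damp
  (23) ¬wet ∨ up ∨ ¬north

There are 2^6 = 64 truth assignments over (blue, wet, damp, north, up, gold).
Split on up. With up = True, the clauses containing up are satisfied and ¬up drops from the rest; 0 of the 2^5 = 32 assignments to the other variables satisfy what remains.
With up = False, by the same count on the reduced clause set, 1 assignment works.
Total: 0 + 1 = 1.

1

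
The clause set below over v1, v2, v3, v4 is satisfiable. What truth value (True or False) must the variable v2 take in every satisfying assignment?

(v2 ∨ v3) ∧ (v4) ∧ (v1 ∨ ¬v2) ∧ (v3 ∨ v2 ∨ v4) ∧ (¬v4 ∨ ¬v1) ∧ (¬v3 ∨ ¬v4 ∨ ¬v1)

Suppose v2 = True.
Unit clause (v4) forces v4 = True.
Unit clause (v1) forces v1 = True.
But (¬v1) is also a unit clause — contradiction.
So every satisfying assignment has v2 = False.

False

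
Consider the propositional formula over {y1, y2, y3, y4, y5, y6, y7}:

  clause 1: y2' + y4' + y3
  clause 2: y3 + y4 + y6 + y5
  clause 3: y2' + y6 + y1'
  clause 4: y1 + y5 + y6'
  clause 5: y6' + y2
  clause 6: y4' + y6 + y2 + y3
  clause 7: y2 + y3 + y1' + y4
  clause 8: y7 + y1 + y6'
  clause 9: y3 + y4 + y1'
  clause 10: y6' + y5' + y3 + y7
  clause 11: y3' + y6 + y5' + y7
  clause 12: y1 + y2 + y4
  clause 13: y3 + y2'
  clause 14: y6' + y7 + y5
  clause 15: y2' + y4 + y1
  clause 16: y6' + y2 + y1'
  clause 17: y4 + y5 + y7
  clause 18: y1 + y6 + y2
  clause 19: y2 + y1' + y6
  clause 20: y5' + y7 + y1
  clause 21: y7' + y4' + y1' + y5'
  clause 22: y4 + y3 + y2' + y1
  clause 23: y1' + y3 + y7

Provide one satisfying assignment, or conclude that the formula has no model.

y1=0; y2=1; y3=1; y4=1; y5=0; y6=0; y7=1

Suppose y6 = 0.
Suppose y2 = 1.
Unit clause (y1') forces y1 = 0.
Unit clause (y3) forces y3 = 1.
Unit clause (y4) forces y4 = 1.
Suppose y5 = 0.
Every clause is now satisfied; y7 is unconstrained.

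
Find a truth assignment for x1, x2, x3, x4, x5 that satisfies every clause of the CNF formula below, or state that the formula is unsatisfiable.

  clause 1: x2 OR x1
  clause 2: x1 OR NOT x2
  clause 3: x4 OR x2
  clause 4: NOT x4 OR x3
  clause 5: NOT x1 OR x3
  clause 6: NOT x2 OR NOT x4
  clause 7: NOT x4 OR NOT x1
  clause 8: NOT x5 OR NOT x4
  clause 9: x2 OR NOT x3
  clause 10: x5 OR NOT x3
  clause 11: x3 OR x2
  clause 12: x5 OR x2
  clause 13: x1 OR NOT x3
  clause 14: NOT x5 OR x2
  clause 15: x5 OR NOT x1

x1: true, x2: true, x3: true, x4: false, x5: true

Try x2 = true.
Unit clause (x1) forces x1 = true.
Unit clause (x3) forces x3 = true.
Unit clause (NOT x4) forces x4 = false.
Unit clause (x5) forces x5 = true.
This assignment satisfies each clause.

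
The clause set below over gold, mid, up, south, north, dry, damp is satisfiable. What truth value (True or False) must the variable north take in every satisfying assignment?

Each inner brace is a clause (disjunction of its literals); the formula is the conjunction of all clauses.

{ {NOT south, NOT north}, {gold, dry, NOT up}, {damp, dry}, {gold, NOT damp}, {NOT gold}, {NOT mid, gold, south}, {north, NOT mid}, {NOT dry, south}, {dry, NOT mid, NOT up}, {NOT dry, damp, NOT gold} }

Suppose north = true.
The clause (NOT south) is unit, so south = false.
The clause (NOT gold) is unit, so gold = false.
The clause (NOT damp) is unit, so damp = false.
The clause (dry) is unit, so dry = true.
Now (NOT dry) is unsatisfied and unit — conflict.
So every satisfying assignment has north = False.

False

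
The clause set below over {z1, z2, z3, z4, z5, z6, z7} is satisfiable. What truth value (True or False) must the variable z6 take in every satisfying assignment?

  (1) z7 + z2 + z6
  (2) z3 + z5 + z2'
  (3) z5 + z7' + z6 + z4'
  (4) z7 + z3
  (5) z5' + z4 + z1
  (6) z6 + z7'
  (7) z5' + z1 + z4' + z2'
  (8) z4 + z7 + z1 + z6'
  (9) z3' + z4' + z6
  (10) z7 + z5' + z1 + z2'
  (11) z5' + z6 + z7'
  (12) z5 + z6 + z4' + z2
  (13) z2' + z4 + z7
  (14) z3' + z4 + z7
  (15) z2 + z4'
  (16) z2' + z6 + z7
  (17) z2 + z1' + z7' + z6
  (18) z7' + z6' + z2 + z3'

Suppose z6 = 0.
The clause (z7') is unit, so z7 = 0.
The clause (z2) is unit, so z2 = 1.
That conflicts with the unit clause (z2').
So every satisfying assignment has z6 = True.

True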